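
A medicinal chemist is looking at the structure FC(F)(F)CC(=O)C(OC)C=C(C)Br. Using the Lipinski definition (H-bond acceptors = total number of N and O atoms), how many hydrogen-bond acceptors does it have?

2

N atoms: 0; O atoms: 2.
Lipinski HBA = 0 + 2 = 2.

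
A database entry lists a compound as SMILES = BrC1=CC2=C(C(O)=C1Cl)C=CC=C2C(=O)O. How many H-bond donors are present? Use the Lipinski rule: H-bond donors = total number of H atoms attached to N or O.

Donors: find every N or O and count the H atoms it carries.
  atom 7 (O): bond orders sum to 1 → 1 H
  atom 15 (O): bond orders sum to 2 → 0 H
  atom 16 (O): bond orders sum to 1 → 1 H
Lipinski HBD = 2.

2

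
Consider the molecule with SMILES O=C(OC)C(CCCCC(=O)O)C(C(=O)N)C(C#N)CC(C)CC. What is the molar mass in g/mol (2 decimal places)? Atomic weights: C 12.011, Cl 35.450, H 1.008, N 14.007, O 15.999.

First, the molecular formula is C17H28N2O5 (counting implicit H from valence).
  C: 17 × 12.011 = 204.187
  H: 28 × 1.008 = 28.224
  N: 2 × 14.007 = 28.014
  O: 5 × 15.999 = 79.995
Sum: 17×12.011 + 28×1.008 + 2×14.007 + 5×15.999 = 340.420 → 340.42 g/mol.

340.42 g/mol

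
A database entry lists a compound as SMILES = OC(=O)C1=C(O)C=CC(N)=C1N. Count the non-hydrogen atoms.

Every atom symbol written in the SMILES (organic subset) is one heavy atom; implicit H are not written.
Heavy atoms by element → C:7, N:2, O:3.
Total: 12.

12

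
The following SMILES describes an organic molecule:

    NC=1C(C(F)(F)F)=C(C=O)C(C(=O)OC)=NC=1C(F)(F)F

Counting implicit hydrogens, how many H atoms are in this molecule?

Walk through each heavy atom and fill implicit hydrogens from standard valence (C 4, N 3, O 2, S 2, halogen 1):
  atom 1: N, bond orders sum to 1 (valence 3) → 2 H
  atom 2: C, bond orders sum to 4 (valence 4) → 0 H
  atom 3: C, bond orders sum to 4 (valence 4) → 0 H
  atom 4: C, bond orders sum to 4 (valence 4) → 0 H
  atom 5: F (halogen, monovalent) → 0 H
  atom 6: F (halogen, monovalent) → 0 H
  atom 7: F (halogen, monovalent) → 0 H
  atom 8: C, bond orders sum to 4 (valence 4) → 0 H
  atom 9: C, bond orders sum to 3 (valence 4) → 1 H
  atom 10: O, bond orders sum to 2 (valence 2) → 0 H
  atom 11: C, bond orders sum to 4 (valence 4) → 0 H
  atom 12: C, bond orders sum to 4 (valence 4) → 0 H
  atom 13: O, bond orders sum to 2 (valence 2) → 0 H
  atom 14: O, bond orders sum to 2 (valence 2) → 0 H
  atom 15: C, bond orders sum to 1 (valence 4) → 3 H
  atom 16: N, bond orders sum to 3 (valence 3) → 0 H
  atom 17: C, bond orders sum to 4 (valence 4) → 0 H
  atom 18: C, bond orders sum to 4 (valence 4) → 0 H
  atom 19: F (halogen, monovalent) → 0 H
  atom 20: F (halogen, monovalent) → 0 H
  atom 21: F (halogen, monovalent) → 0 H
Total hydrogens: 6.

6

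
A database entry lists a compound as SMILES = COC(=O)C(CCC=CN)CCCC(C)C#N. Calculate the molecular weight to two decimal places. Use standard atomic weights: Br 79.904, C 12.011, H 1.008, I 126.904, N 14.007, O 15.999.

238.33 g/mol

First, the molecular formula is C13H22N2O2 (counting implicit H from valence).
  C: 13 × 12.011 = 156.143
  H: 22 × 1.008 = 22.176
  N: 2 × 14.007 = 28.014
  O: 2 × 15.999 = 31.998
Sum: 13×12.011 + 22×1.008 + 2×14.007 + 2×15.999 = 238.331 → 238.33 g/mol.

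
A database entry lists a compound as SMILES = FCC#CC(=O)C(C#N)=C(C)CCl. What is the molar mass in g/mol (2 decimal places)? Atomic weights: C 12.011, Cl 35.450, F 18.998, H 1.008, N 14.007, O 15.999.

First, the molecular formula is C9H7ClFNO (counting implicit H from valence).
  C: 9 × 12.011 = 108.099
  Cl: 1 × 35.450 = 35.450
  F: 1 × 18.998 = 18.998
  H: 7 × 1.008 = 7.056
  N: 1 × 14.007 = 14.007
  O: 1 × 15.999 = 15.999
Sum: 9×12.011 + 1×35.450 + 1×18.998 + 7×1.008 + 1×14.007 + 1×15.999 = 199.609 → 199.61 g/mol.

199.61 g/mol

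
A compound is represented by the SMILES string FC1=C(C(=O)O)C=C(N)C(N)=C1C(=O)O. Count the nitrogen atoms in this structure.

Scan the SMILES for N atoms (remember two-letter symbols like Cl and Br are single atoms).
Nitrogen count: 2.

2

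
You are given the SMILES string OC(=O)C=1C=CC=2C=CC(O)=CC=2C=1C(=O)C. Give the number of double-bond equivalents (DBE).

Molecular formula: C13H10O4.
DoU = (2C + 2 + N − H − X) / 2, where X is the halogen count and O/S are ignored.
    = (2·13 + 2 + 0 − 10 − 0) / 2 = 18 / 2 = 9.

9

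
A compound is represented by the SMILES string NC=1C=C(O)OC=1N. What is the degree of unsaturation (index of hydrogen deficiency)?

3

Degree of unsaturation = (number of rings) + (number of π bonds).
Ring closures in the SMILES: 1.
π bonds: 2 double bonds (each 1 DoU) → 2 DoU from unsaturation.
Total DoU = 1 + 2 = 3.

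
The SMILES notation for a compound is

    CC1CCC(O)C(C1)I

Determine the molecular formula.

Walk through each heavy atom and fill implicit hydrogens from standard valence (C 4, N 3, O 2, S 2, halogen 1):
  atom 1: C, bond orders sum to 1 (valence 4) → 3 H
  atom 2: C, bond orders sum to 3 (valence 4) → 1 H
  atom 3: C, bond orders sum to 2 (valence 4) → 2 H
  atom 4: C, bond orders sum to 2 (valence 4) → 2 H
  atom 5: C, bond orders sum to 3 (valence 4) → 1 H
  atom 6: O, bond orders sum to 1 (valence 2) → 1 H
  atom 7: C, bond orders sum to 3 (valence 4) → 1 H
  atom 8: C, bond orders sum to 2 (valence 4) → 2 H
  atom 9: I (halogen, monovalent) → 0 H
Totals → C:7, H:13, I:1, O:1.

C7H13IO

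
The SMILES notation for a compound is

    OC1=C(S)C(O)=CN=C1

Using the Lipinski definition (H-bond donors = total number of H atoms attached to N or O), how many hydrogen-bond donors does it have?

Donors: find every N or O and count the H atoms it carries.
  atom 1 (O): bond orders sum to 1 → 1 H
  atom 6 (O): bond orders sum to 1 → 1 H
  atom 8 (N): bond orders sum to 3 → 0 H
Lipinski HBD = 2.

2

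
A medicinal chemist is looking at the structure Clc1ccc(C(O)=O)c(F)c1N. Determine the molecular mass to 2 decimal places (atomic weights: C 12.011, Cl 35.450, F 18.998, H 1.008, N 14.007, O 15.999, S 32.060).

First, the molecular formula is C7H5ClFNO2 (counting implicit H from valence).
  C: 7 × 12.011 = 84.077
  Cl: 1 × 35.450 = 35.450
  F: 1 × 18.998 = 18.998
  H: 5 × 1.008 = 5.040
  N: 1 × 14.007 = 14.007
  O: 2 × 15.999 = 31.998
Sum: 7×12.011 + 1×35.450 + 1×18.998 + 5×1.008 + 1×14.007 + 2×15.999 = 189.570 → 189.57 g/mol.

189.57 g/mol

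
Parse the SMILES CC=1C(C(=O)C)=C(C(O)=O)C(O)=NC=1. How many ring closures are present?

1

In SMILES, each pair of matching ring-closure digits denotes one ring-closing bond; the number of such bonds equals the number of independent rings.
Ring-closure bonds here: 1.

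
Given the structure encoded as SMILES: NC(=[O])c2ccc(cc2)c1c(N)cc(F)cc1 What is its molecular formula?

Walk through each heavy atom and fill implicit hydrogens from standard valence (C 4, N 3, O 2, S 2, halogen 1); for lowercase aromatic atoms, an aromatic c carries 1 H when it has two neighbours and 0 H with three, and aromatic n carries 0 H:
  atom 1: N, bond orders sum to 1 (valence 3) → 2 H
  atom 2: C, bond orders sum to 4 (valence 4) → 0 H
  atom 3: O with explicit H count 0
  atom 4: aromatic c, 3 neighbours → 0 H
  atom 5: aromatic c, 2 neighbours → 1 H
  atom 6: aromatic c, 2 neighbours → 1 H
  atom 7: aromatic c, 3 neighbours → 0 H
  atom 8: aromatic c, 2 neighbours → 1 H
  atom 9: aromatic c, 2 neighbours → 1 H
  atom 10: aromatic c, 3 neighbours → 0 H
  atom 11: aromatic c, 3 neighbours → 0 H
  atom 12: N, bond orders sum to 1 (valence 3) → 2 H
  atom 13: aromatic c, 2 neighbours → 1 H
  atom 14: aromatic c, 3 neighbours → 0 H
  atom 15: F (halogen, monovalent) → 0 H
  atom 16: aromatic c, 2 neighbours → 1 H
  atom 17: aromatic c, 2 neighbours → 1 H
Totals → C:13, H:11, F:1, N:2, O:1.
In Hill order: C13H11FN2O.

C13H11FN2O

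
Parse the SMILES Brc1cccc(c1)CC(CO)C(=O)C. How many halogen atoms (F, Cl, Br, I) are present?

Halogen atoms appear at heavy-atom position 1 (1×Br).
Other groups present: 1 hydroxyl, 1 ketone.
Halogen count: 1.

1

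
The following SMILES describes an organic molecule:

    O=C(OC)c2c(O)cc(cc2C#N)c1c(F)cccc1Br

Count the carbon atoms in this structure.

Count every carbon token in the SMILES (each C, including those in ring-closure positions and inside branches).
Carbon count: 15.

15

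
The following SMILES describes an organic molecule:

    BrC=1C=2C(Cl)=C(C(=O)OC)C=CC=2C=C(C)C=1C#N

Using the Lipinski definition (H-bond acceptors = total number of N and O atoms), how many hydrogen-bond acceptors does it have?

3

N atoms: 1; O atoms: 2.
Lipinski HBA = 1 + 2 = 3.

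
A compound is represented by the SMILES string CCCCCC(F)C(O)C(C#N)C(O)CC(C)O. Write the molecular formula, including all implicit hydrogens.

Walk through each heavy atom and fill implicit hydrogens from standard valence (C 4, N 3, O 2, S 2, halogen 1):
  atom 1: C, bond orders sum to 1 (valence 4) → 3 H
  atom 2: C, bond orders sum to 2 (valence 4) → 2 H
  atom 3: C, bond orders sum to 2 (valence 4) → 2 H
  atom 4: C, bond orders sum to 2 (valence 4) → 2 H
  atom 5: C, bond orders sum to 2 (valence 4) → 2 H
  atom 6: C, bond orders sum to 3 (valence 4) → 1 H
  atom 7: F (halogen, monovalent) → 0 H
  atom 8: C, bond orders sum to 3 (valence 4) → 1 H
  atom 9: O, bond orders sum to 1 (valence 2) → 1 H
  atom 10: C, bond orders sum to 3 (valence 4) → 1 H
  atom 11: C, bond orders sum to 4 (valence 4) → 0 H
  atom 12: N, bond orders sum to 3 (valence 3) → 0 H
  atom 13: C, bond orders sum to 3 (valence 4) → 1 H
  atom 14: O, bond orders sum to 1 (valence 2) → 1 H
  atom 15: C, bond orders sum to 2 (valence 4) → 2 H
  atom 16: C, bond orders sum to 3 (valence 4) → 1 H
  atom 17: C, bond orders sum to 1 (valence 4) → 3 H
  atom 18: O, bond orders sum to 1 (valence 2) → 1 H
Totals → C:13, H:24, F:1, N:1, O:3.
In Hill order: C13H24FNO3.

C13H24FNO3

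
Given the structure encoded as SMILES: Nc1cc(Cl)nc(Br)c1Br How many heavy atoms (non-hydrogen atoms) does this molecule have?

10

Every atom symbol written in the SMILES (organic subset) is one heavy atom; implicit H are not written.
Heavy atoms by element → Br:2, C:5, Cl:1, N:2.
Total: 10.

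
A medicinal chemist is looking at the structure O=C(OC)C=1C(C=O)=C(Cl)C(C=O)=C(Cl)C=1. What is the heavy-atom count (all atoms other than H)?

Every atom symbol written in the SMILES (organic subset) is one heavy atom; implicit H are not written.
Heavy atoms by element → C:10, Cl:2, O:4.
Total: 16.

16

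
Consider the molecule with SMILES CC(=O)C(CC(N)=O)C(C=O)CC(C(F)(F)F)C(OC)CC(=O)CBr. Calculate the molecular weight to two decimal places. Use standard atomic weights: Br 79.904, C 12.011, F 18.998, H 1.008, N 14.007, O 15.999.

First, the molecular formula is C15H21BrF3NO5 (counting implicit H from valence).
  Br: 1 × 79.904 = 79.904
  C: 15 × 12.011 = 180.165
  F: 3 × 18.998 = 56.994
  H: 21 × 1.008 = 21.168
  N: 1 × 14.007 = 14.007
  O: 5 × 15.999 = 79.995
Sum: 1×79.904 + 15×12.011 + 3×18.998 + 21×1.008 + 1×14.007 + 5×15.999 = 432.233 → 432.23 g/mol.

432.23 g/mol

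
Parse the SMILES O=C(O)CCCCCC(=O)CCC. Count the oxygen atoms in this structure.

3

Scan the SMILES for O atoms (remember two-letter symbols like Cl and Br are single atoms).
Oxygen count: 3.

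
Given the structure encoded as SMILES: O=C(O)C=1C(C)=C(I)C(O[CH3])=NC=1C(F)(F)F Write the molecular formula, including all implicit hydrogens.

Walk through each heavy atom and fill implicit hydrogens from standard valence (C 4, N 3, O 2, S 2, halogen 1):
  atom 1: O, bond orders sum to 2 (valence 2) → 0 H
  atom 2: C, bond orders sum to 4 (valence 4) → 0 H
  atom 3: O, bond orders sum to 1 (valence 2) → 1 H
  atom 4: C, bond orders sum to 4 (valence 4) → 0 H
  atom 5: C, bond orders sum to 4 (valence 4) → 0 H
  atom 6: C, bond orders sum to 1 (valence 4) → 3 H
  atom 7: C, bond orders sum to 4 (valence 4) → 0 H
  atom 8: I (halogen, monovalent) → 0 H
  atom 9: C, bond orders sum to 4 (valence 4) → 0 H
  atom 10: O, bond orders sum to 2 (valence 2) → 0 H
  atom 11: C with explicit H count 3
  atom 12: N, bond orders sum to 3 (valence 3) → 0 H
  atom 13: C, bond orders sum to 4 (valence 4) → 0 H
  atom 14: C, bond orders sum to 4 (valence 4) → 0 H
  atom 15: F (halogen, monovalent) → 0 H
  atom 16: F (halogen, monovalent) → 0 H
  atom 17: F (halogen, monovalent) → 0 H
Totals → C:9, H:7, F:3, I:1, N:1, O:3.
In Hill order: C9H7F3INO3.

C9H7F3INO3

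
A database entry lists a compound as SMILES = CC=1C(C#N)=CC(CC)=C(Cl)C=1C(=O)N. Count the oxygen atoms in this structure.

Scan the SMILES for O atoms (remember two-letter symbols like Cl and Br are single atoms).
Oxygen count: 1.

1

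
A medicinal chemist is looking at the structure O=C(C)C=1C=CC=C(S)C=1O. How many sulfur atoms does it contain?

1

Scan the SMILES for S atoms (remember two-letter symbols like Cl and Br are single atoms).
Sulfur count: 1.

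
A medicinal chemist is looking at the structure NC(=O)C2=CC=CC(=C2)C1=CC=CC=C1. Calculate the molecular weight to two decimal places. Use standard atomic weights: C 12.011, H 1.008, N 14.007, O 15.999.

197.24 g/mol

First, the molecular formula is C13H11NO (counting implicit H from valence).
  C: 13 × 12.011 = 156.143
  H: 11 × 1.008 = 11.088
  N: 1 × 14.007 = 14.007
  O: 1 × 15.999 = 15.999
Sum: 13×12.011 + 11×1.008 + 1×14.007 + 1×15.999 = 197.237 → 197.24 g/mol.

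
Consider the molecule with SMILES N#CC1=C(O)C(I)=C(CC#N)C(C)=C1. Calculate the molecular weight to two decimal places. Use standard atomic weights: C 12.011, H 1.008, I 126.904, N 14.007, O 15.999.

298.08 g/mol

First, the molecular formula is C10H7IN2O (counting implicit H from valence).
  C: 10 × 12.011 = 120.110
  H: 7 × 1.008 = 7.056
  I: 1 × 126.904 = 126.904
  N: 2 × 14.007 = 28.014
  O: 1 × 15.999 = 15.999
Sum: 10×12.011 + 7×1.008 + 1×126.904 + 2×14.007 + 1×15.999 = 298.083 → 298.08 g/mol.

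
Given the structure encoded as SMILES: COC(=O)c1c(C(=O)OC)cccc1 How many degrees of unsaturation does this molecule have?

6

Molecular formula: C10H10O4.
DoU = (2C + 2 + N − H − X) / 2, where X is the halogen count and O/S are ignored.
    = (2·10 + 2 + 0 − 10 − 0) / 2 = 12 / 2 = 6.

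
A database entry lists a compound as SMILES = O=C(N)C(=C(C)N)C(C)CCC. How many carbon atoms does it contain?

Count every carbon token in the SMILES (each C, including those in ring-closure positions and inside branches).
Carbon count: 9.

9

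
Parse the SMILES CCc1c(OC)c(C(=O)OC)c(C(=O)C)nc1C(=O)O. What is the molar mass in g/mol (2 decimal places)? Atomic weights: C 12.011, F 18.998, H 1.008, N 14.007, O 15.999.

First, the molecular formula is C13H15NO6 (counting implicit H from valence).
  C: 13 × 12.011 = 156.143
  H: 15 × 1.008 = 15.120
  N: 1 × 14.007 = 14.007
  O: 6 × 15.999 = 95.994
Sum: 13×12.011 + 15×1.008 + 1×14.007 + 6×15.999 = 281.264 → 281.26 g/mol.

281.26 g/mol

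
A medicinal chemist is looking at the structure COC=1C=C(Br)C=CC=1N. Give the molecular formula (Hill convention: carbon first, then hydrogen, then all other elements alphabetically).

C7H8BrNO

Walk through each heavy atom and fill implicit hydrogens from standard valence (C 4, N 3, O 2, S 2, halogen 1):
  atom 1: C, bond orders sum to 1 (valence 4) → 3 H
  atom 2: O, bond orders sum to 2 (valence 2) → 0 H
  atom 3: C, bond orders sum to 4 (valence 4) → 0 H
  atom 4: C, bond orders sum to 3 (valence 4) → 1 H
  atom 5: C, bond orders sum to 4 (valence 4) → 0 H
  atom 6: Br (halogen, monovalent) → 0 H
  atom 7: C, bond orders sum to 3 (valence 4) → 1 H
  atom 8: C, bond orders sum to 3 (valence 4) → 1 H
  atom 9: C, bond orders sum to 4 (valence 4) → 0 H
  atom 10: N, bond orders sum to 1 (valence 3) → 2 H
Totals → C:7, H:8, Br:1, N:1, O:1.
In Hill order: C7H8BrNO.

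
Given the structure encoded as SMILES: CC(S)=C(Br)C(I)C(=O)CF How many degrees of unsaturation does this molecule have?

2

Molecular formula: C6H7BrFIOS.
DoU = (2C + 2 + N − H − X) / 2, where X is the halogen count and O/S are ignored.
    = (2·6 + 2 + 0 − 7 − 3) / 2 = 4 / 2 = 2.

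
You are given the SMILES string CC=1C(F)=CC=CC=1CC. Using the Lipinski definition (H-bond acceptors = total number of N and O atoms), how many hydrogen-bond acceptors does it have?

N atoms: 0; O atoms: 0.
Lipinski HBA = 0 + 0 = 0.

0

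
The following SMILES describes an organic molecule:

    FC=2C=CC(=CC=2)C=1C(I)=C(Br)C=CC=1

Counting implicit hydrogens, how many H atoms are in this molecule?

Walk through each heavy atom and fill implicit hydrogens from standard valence (C 4, N 3, O 2, S 2, halogen 1):
  atom 1: F (halogen, monovalent) → 0 H
  atom 2: C, bond orders sum to 4 (valence 4) → 0 H
  atom 3: C, bond orders sum to 3 (valence 4) → 1 H
  atom 4: C, bond orders sum to 3 (valence 4) → 1 H
  atom 5: C, bond orders sum to 4 (valence 4) → 0 H
  atom 6: C, bond orders sum to 3 (valence 4) → 1 H
  atom 7: C, bond orders sum to 3 (valence 4) → 1 H
  atom 8: C, bond orders sum to 4 (valence 4) → 0 H
  atom 9: C, bond orders sum to 4 (valence 4) → 0 H
  atom 10: I (halogen, monovalent) → 0 H
  atom 11: C, bond orders sum to 4 (valence 4) → 0 H
  atom 12: Br (halogen, monovalent) → 0 H
  atom 13: C, bond orders sum to 3 (valence 4) → 1 H
  atom 14: C, bond orders sum to 3 (valence 4) → 1 H
  atom 15: C, bond orders sum to 3 (valence 4) → 1 H
Total hydrogens: 7.

7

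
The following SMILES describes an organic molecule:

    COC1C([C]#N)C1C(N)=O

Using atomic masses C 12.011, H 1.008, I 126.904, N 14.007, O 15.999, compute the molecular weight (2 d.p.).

140.14 g/mol

First, the molecular formula is C6H8N2O2 (counting implicit H from valence).
  C: 6 × 12.011 = 72.066
  H: 8 × 1.008 = 8.064
  N: 2 × 14.007 = 28.014
  O: 2 × 15.999 = 31.998
Sum: 6×12.011 + 8×1.008 + 2×14.007 + 2×15.999 = 140.142 → 140.14 g/mol.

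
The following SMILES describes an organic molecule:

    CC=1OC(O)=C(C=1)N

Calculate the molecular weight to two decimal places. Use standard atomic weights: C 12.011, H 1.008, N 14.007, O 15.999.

113.12 g/mol

First, the molecular formula is C5H7NO2 (counting implicit H from valence).
  C: 5 × 12.011 = 60.055
  H: 7 × 1.008 = 7.056
  N: 1 × 14.007 = 14.007
  O: 2 × 15.999 = 31.998
Sum: 5×12.011 + 7×1.008 + 1×14.007 + 2×15.999 = 113.116 → 113.12 g/mol.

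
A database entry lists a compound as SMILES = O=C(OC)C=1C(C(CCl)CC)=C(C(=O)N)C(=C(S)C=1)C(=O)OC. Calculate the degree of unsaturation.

Degree of unsaturation = (number of rings) + (number of π bonds).
Ring closures in the SMILES: 1.
π bonds: 6 double bonds (each 1 DoU) → 6 DoU from unsaturation.
Total DoU = 1 + 6 = 7.

7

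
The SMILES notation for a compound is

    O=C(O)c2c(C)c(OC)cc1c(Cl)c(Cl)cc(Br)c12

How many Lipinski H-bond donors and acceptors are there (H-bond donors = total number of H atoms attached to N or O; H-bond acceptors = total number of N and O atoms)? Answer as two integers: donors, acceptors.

Donors: find every N or O and count the H atoms it carries.
  atom 1 (O): bond orders sum to 2 → 0 H
  atom 3 (O): bond orders sum to 1 → 1 H
  atom 8 (O): bond orders sum to 2 → 0 H
Lipinski HBD = 1.
Acceptors: N atoms = 0, O atoms = 3 → HBA = 3.

1, 3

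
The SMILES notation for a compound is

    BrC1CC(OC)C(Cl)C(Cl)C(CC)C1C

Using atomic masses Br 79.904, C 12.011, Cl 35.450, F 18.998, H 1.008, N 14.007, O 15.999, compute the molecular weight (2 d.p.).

First, the molecular formula is C11H19BrCl2O (counting implicit H from valence).
  Br: 1 × 79.904 = 79.904
  C: 11 × 12.011 = 132.121
  Cl: 2 × 35.450 = 70.900
  H: 19 × 1.008 = 19.152
  O: 1 × 15.999 = 15.999
Sum: 1×79.904 + 11×12.011 + 2×35.450 + 19×1.008 + 1×15.999 = 318.076 → 318.08 g/mol.

318.08 g/mol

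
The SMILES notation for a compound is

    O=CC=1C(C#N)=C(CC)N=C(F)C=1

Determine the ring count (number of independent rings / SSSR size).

1

In SMILES, each pair of matching ring-closure digits denotes one ring-closing bond; the number of such bonds equals the number of independent rings.
Ring-closure bonds here: 1.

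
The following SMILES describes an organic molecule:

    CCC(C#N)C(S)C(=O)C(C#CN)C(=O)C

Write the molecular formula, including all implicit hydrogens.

C11H14N2O2S

Walk through each heavy atom and fill implicit hydrogens from standard valence (C 4, N 3, O 2, S 2, halogen 1):
  atom 1: C, bond orders sum to 1 (valence 4) → 3 H
  atom 2: C, bond orders sum to 2 (valence 4) → 2 H
  atom 3: C, bond orders sum to 3 (valence 4) → 1 H
  atom 4: C, bond orders sum to 4 (valence 4) → 0 H
  atom 5: N, bond orders sum to 3 (valence 3) → 0 H
  atom 6: C, bond orders sum to 3 (valence 4) → 1 H
  atom 7: S, bond orders sum to 1 (valence 2) → 1 H
  atom 8: C, bond orders sum to 4 (valence 4) → 0 H
  atom 9: O, bond orders sum to 2 (valence 2) → 0 H
  atom 10: C, bond orders sum to 3 (valence 4) → 1 H
  atom 11: C, bond orders sum to 4 (valence 4) → 0 H
  atom 12: C, bond orders sum to 4 (valence 4) → 0 H
  atom 13: N, bond orders sum to 1 (valence 3) → 2 H
  atom 14: C, bond orders sum to 4 (valence 4) → 0 H
  atom 15: O, bond orders sum to 2 (valence 2) → 0 H
  atom 16: C, bond orders sum to 1 (valence 4) → 3 H
Totals → C:11, H:14, N:2, O:2, S:1.
In Hill order: C11H14N2O2S.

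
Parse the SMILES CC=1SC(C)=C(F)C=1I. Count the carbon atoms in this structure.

6

Count every carbon token in the SMILES (each C, including those in ring-closure positions and inside branches).
Carbon count: 6.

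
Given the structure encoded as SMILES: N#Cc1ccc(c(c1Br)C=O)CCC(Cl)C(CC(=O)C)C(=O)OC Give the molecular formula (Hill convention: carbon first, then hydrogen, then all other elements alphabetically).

Walk through each heavy atom and fill implicit hydrogens from standard valence (C 4, N 3, O 2, S 2, halogen 1); for lowercase aromatic atoms, an aromatic c carries 1 H when it has two neighbours and 0 H with three, and aromatic n carries 0 H:
  atom 1: N, bond orders sum to 3 (valence 3) → 0 H
  atom 2: C, bond orders sum to 4 (valence 4) → 0 H
  atom 3: aromatic c, 3 neighbours → 0 H
  atom 4: aromatic c, 2 neighbours → 1 H
  atom 5: aromatic c, 2 neighbours → 1 H
  atom 6: aromatic c, 3 neighbours → 0 H
  atom 7: aromatic c, 3 neighbours → 0 H
  atom 8: aromatic c, 3 neighbours → 0 H
  atom 9: Br (halogen, monovalent) → 0 H
  atom 10: C, bond orders sum to 3 (valence 4) → 1 H
  atom 11: O, bond orders sum to 2 (valence 2) → 0 H
  atom 12: C, bond orders sum to 2 (valence 4) → 2 H
  atom 13: C, bond orders sum to 2 (valence 4) → 2 H
  atom 14: C, bond orders sum to 3 (valence 4) → 1 H
  atom 15: Cl (halogen, monovalent) → 0 H
  atom 16: C, bond orders sum to 3 (valence 4) → 1 H
  atom 17: C, bond orders sum to 2 (valence 4) → 2 H
  atom 18: C, bond orders sum to 4 (valence 4) → 0 H
  atom 19: O, bond orders sum to 2 (valence 2) → 0 H
  atom 20: C, bond orders sum to 1 (valence 4) → 3 H
  atom 21: C, bond orders sum to 4 (valence 4) → 0 H
  atom 22: O, bond orders sum to 2 (valence 2) → 0 H
  atom 23: O, bond orders sum to 2 (valence 2) → 0 H
  atom 24: C, bond orders sum to 1 (valence 4) → 3 H
Totals → C:17, H:17, Br:1, Cl:1, N:1, O:4.

C17H17BrClNO4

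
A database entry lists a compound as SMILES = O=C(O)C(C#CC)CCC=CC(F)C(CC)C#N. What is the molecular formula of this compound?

C14H18FNO2

Walk through each heavy atom and fill implicit hydrogens from standard valence (C 4, N 3, O 2, S 2, halogen 1):
  atom 1: O, bond orders sum to 2 (valence 2) → 0 H
  atom 2: C, bond orders sum to 4 (valence 4) → 0 H
  atom 3: O, bond orders sum to 1 (valence 2) → 1 H
  atom 4: C, bond orders sum to 3 (valence 4) → 1 H
  atom 5: C, bond orders sum to 4 (valence 4) → 0 H
  atom 6: C, bond orders sum to 4 (valence 4) → 0 H
  atom 7: C, bond orders sum to 1 (valence 4) → 3 H
  atom 8: C, bond orders sum to 2 (valence 4) → 2 H
  atom 9: C, bond orders sum to 2 (valence 4) → 2 H
  atom 10: C, bond orders sum to 3 (valence 4) → 1 H
  atom 11: C, bond orders sum to 3 (valence 4) → 1 H
  atom 12: C, bond orders sum to 3 (valence 4) → 1 H
  atom 13: F (halogen, monovalent) → 0 H
  atom 14: C, bond orders sum to 3 (valence 4) → 1 H
  atom 15: C, bond orders sum to 2 (valence 4) → 2 H
  atom 16: C, bond orders sum to 1 (valence 4) → 3 H
  atom 17: C, bond orders sum to 4 (valence 4) → 0 H
  atom 18: N, bond orders sum to 3 (valence 3) → 0 H
Totals → C:14, H:18, F:1, N:1, O:2.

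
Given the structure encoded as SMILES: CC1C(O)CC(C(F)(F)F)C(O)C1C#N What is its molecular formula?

C9H12F3NO2

Walk through each heavy atom and fill implicit hydrogens from standard valence (C 4, N 3, O 2, S 2, halogen 1):
  atom 1: C, bond orders sum to 1 (valence 4) → 3 H
  atom 2: C, bond orders sum to 3 (valence 4) → 1 H
  atom 3: C, bond orders sum to 3 (valence 4) → 1 H
  atom 4: O, bond orders sum to 1 (valence 2) → 1 H
  atom 5: C, bond orders sum to 2 (valence 4) → 2 H
  atom 6: C, bond orders sum to 3 (valence 4) → 1 H
  atom 7: C, bond orders sum to 4 (valence 4) → 0 H
  atom 8: F (halogen, monovalent) → 0 H
  atom 9: F (halogen, monovalent) → 0 H
  atom 10: F (halogen, monovalent) → 0 H
  atom 11: C, bond orders sum to 3 (valence 4) → 1 H
  atom 12: O, bond orders sum to 1 (valence 2) → 1 H
  atom 13: C, bond orders sum to 3 (valence 4) → 1 H
  atom 14: C, bond orders sum to 4 (valence 4) → 0 H
  atom 15: N, bond orders sum to 3 (valence 3) → 0 H
Totals → C:9, H:12, F:3, N:1, O:2.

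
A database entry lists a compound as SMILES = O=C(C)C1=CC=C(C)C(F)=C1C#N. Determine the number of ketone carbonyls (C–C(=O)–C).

The ketone motif appears at heavy-atom position 2 in the SMILES.
Other groups present: 1 nitrile.
Ketone count: 1.

1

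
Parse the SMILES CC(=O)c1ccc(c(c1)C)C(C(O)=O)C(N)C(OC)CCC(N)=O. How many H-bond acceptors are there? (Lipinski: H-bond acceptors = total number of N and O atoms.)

7

N atoms: 2; O atoms: 5.
Lipinski HBA = 2 + 5 = 7.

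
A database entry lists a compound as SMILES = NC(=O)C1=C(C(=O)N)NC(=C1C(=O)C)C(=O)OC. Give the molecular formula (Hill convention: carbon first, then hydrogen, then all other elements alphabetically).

C10H11N3O5

Walk through each heavy atom and fill implicit hydrogens from standard valence (C 4, N 3, O 2, S 2, halogen 1):
  atom 1: N, bond orders sum to 1 (valence 3) → 2 H
  atom 2: C, bond orders sum to 4 (valence 4) → 0 H
  atom 3: O, bond orders sum to 2 (valence 2) → 0 H
  atom 4: C, bond orders sum to 4 (valence 4) → 0 H
  atom 5: C, bond orders sum to 4 (valence 4) → 0 H
  atom 6: C, bond orders sum to 4 (valence 4) → 0 H
  atom 7: O, bond orders sum to 2 (valence 2) → 0 H
  atom 8: N, bond orders sum to 1 (valence 3) → 2 H
  atom 9: N, bond orders sum to 2 (valence 3) → 1 H
  atom 10: C, bond orders sum to 4 (valence 4) → 0 H
  atom 11: C, bond orders sum to 4 (valence 4) → 0 H
  atom 12: C, bond orders sum to 4 (valence 4) → 0 H
  atom 13: O, bond orders sum to 2 (valence 2) → 0 H
  atom 14: C, bond orders sum to 1 (valence 4) → 3 H
  atom 15: C, bond orders sum to 4 (valence 4) → 0 H
  atom 16: O, bond orders sum to 2 (valence 2) → 0 H
  atom 17: O, bond orders sum to 2 (valence 2) → 0 H
  atom 18: C, bond orders sum to 1 (valence 4) → 3 H
Totals → C:10, H:11, N:3, O:5.
In Hill order: C10H11N3O5.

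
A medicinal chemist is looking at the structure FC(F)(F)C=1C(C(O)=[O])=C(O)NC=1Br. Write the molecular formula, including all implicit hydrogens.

Walk through each heavy atom and fill implicit hydrogens from standard valence (C 4, N 3, O 2, S 2, halogen 1):
  atom 1: F (halogen, monovalent) → 0 H
  atom 2: C, bond orders sum to 4 (valence 4) → 0 H
  atom 3: F (halogen, monovalent) → 0 H
  atom 4: F (halogen, monovalent) → 0 H
  atom 5: C, bond orders sum to 4 (valence 4) → 0 H
  atom 6: C, bond orders sum to 4 (valence 4) → 0 H
  atom 7: C, bond orders sum to 4 (valence 4) → 0 H
  atom 8: O, bond orders sum to 1 (valence 2) → 1 H
  atom 9: O with explicit H count 0
  atom 10: C, bond orders sum to 4 (valence 4) → 0 H
  atom 11: O, bond orders sum to 1 (valence 2) → 1 H
  atom 12: N, bond orders sum to 2 (valence 3) → 1 H
  atom 13: C, bond orders sum to 4 (valence 4) → 0 H
  atom 14: Br (halogen, monovalent) → 0 H
Totals → C:6, H:3, Br:1, F:3, N:1, O:3.
In Hill order: C6H3BrF3NO3.

C6H3BrF3NO3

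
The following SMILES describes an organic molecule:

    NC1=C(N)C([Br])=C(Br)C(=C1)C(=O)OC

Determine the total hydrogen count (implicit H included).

Walk through each heavy atom and fill implicit hydrogens from standard valence (C 4, N 3, O 2, S 2, halogen 1):
  atom 1: N, bond orders sum to 1 (valence 3) → 2 H
  atom 2: C, bond orders sum to 4 (valence 4) → 0 H
  atom 3: C, bond orders sum to 4 (valence 4) → 0 H
  atom 4: N, bond orders sum to 1 (valence 3) → 2 H
  atom 5: C, bond orders sum to 4 (valence 4) → 0 H
  atom 6: Br with explicit H count 0
  atom 7: C, bond orders sum to 4 (valence 4) → 0 H
  atom 8: Br (halogen, monovalent) → 0 H
  atom 9: C, bond orders sum to 4 (valence 4) → 0 H
  atom 10: C, bond orders sum to 3 (valence 4) → 1 H
  atom 11: C, bond orders sum to 4 (valence 4) → 0 H
  atom 12: O, bond orders sum to 2 (valence 2) → 0 H
  atom 13: O, bond orders sum to 2 (valence 2) → 0 H
  atom 14: C, bond orders sum to 1 (valence 4) → 3 H
Total hydrogens: 8.

8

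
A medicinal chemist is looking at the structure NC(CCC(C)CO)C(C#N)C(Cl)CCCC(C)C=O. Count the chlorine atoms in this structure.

1

Scan the SMILES for Cl atoms (remember two-letter symbols like Cl and Br are single atoms).
Chlorine count: 1.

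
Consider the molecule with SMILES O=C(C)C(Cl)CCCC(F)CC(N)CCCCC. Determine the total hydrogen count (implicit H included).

Walk through each heavy atom and fill implicit hydrogens from standard valence (C 4, N 3, O 2, S 2, halogen 1):
  atom 1: O, bond orders sum to 2 (valence 2) → 0 H
  atom 2: C, bond orders sum to 4 (valence 4) → 0 H
  atom 3: C, bond orders sum to 1 (valence 4) → 3 H
  atom 4: C, bond orders sum to 3 (valence 4) → 1 H
  atom 5: Cl (halogen, monovalent) → 0 H
  atom 6: C, bond orders sum to 2 (valence 4) → 2 H
  atom 7: C, bond orders sum to 2 (valence 4) → 2 H
  atom 8: C, bond orders sum to 2 (valence 4) → 2 H
  atom 9: C, bond orders sum to 3 (valence 4) → 1 H
  atom 10: F (halogen, monovalent) → 0 H
  atom 11: C, bond orders sum to 2 (valence 4) → 2 H
  atom 12: C, bond orders sum to 3 (valence 4) → 1 H
  atom 13: N, bond orders sum to 1 (valence 3) → 2 H
  atom 14: C, bond orders sum to 2 (valence 4) → 2 H
  atom 15: C, bond orders sum to 2 (valence 4) → 2 H
  atom 16: C, bond orders sum to 2 (valence 4) → 2 H
  atom 17: C, bond orders sum to 2 (valence 4) → 2 H
  atom 18: C, bond orders sum to 1 (valence 4) → 3 H
Total hydrogens: 27.

27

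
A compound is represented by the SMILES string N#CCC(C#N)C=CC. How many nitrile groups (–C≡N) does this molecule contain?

2

The nitrile motif appears at heavy-atom positions 2, 5 in the SMILES.
Other groups present: 1 alkene.
Nitrile count: 2.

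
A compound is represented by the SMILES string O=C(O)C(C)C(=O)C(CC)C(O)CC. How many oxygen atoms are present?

Scan the SMILES for O atoms (remember two-letter symbols like Cl and Br are single atoms).
Oxygen count: 4.

4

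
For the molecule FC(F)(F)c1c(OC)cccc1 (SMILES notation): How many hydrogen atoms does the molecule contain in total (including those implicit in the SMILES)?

Walk through each heavy atom and fill implicit hydrogens from standard valence (C 4, N 3, O 2, S 2, halogen 1); for lowercase aromatic atoms, an aromatic c carries 1 H when it has two neighbours and 0 H with three, and aromatic n carries 0 H:
  atom 1: F (halogen, monovalent) → 0 H
  atom 2: C, bond orders sum to 4 (valence 4) → 0 H
  atom 3: F (halogen, monovalent) → 0 H
  atom 4: F (halogen, monovalent) → 0 H
  atom 5: aromatic c, 3 neighbours → 0 H
  atom 6: aromatic c, 3 neighbours → 0 H
  atom 7: O, bond orders sum to 2 (valence 2) → 0 H
  atom 8: C, bond orders sum to 1 (valence 4) → 3 H
  atom 9: aromatic c, 2 neighbours → 1 H
  atom 10: aromatic c, 2 neighbours → 1 H
  atom 11: aromatic c, 2 neighbours → 1 H
  atom 12: aromatic c, 2 neighbours → 1 H
Total hydrogens: 7.

7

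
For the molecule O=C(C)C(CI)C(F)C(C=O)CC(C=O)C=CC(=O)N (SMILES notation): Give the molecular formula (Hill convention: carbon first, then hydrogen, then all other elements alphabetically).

Walk through each heavy atom and fill implicit hydrogens from standard valence (C 4, N 3, O 2, S 2, halogen 1):
  atom 1: O, bond orders sum to 2 (valence 2) → 0 H
  atom 2: C, bond orders sum to 4 (valence 4) → 0 H
  atom 3: C, bond orders sum to 1 (valence 4) → 3 H
  atom 4: C, bond orders sum to 3 (valence 4) → 1 H
  atom 5: C, bond orders sum to 2 (valence 4) → 2 H
  atom 6: I (halogen, monovalent) → 0 H
  atom 7: C, bond orders sum to 3 (valence 4) → 1 H
  atom 8: F (halogen, monovalent) → 0 H
  atom 9: C, bond orders sum to 3 (valence 4) → 1 H
  atom 10: C, bond orders sum to 3 (valence 4) → 1 H
  atom 11: O, bond orders sum to 2 (valence 2) → 0 H
  atom 12: C, bond orders sum to 2 (valence 4) → 2 H
  atom 13: C, bond orders sum to 3 (valence 4) → 1 H
  atom 14: C, bond orders sum to 3 (valence 4) → 1 H
  atom 15: O, bond orders sum to 2 (valence 2) → 0 H
  atom 16: C, bond orders sum to 3 (valence 4) → 1 H
  atom 17: C, bond orders sum to 3 (valence 4) → 1 H
  atom 18: C, bond orders sum to 4 (valence 4) → 0 H
  atom 19: O, bond orders sum to 2 (valence 2) → 0 H
  atom 20: N, bond orders sum to 1 (valence 3) → 2 H
Totals → C:13, H:17, F:1, I:1, N:1, O:4.

C13H17FINO4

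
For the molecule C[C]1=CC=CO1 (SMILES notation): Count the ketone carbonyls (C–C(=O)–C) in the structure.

0

Scan the SMILES for the ketone motif — none present.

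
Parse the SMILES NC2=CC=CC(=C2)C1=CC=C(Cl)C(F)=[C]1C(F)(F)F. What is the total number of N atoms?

Scan the SMILES for N atoms (remember two-letter symbols like Cl and Br are single atoms).
Nitrogen count: 1.

1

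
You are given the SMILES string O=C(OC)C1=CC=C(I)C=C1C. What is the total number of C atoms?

9

Count every carbon token in the SMILES (each C, including those in ring-closure positions and inside branches).
Carbon count: 9.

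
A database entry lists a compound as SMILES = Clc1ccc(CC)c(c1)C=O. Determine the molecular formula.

C9H9ClO

Walk through each heavy atom and fill implicit hydrogens from standard valence (C 4, N 3, O 2, S 2, halogen 1); for lowercase aromatic atoms, an aromatic c carries 1 H when it has two neighbours and 0 H with three, and aromatic n carries 0 H:
  atom 1: Cl (halogen, monovalent) → 0 H
  atom 2: aromatic c, 3 neighbours → 0 H
  atom 3: aromatic c, 2 neighbours → 1 H
  atom 4: aromatic c, 2 neighbours → 1 H
  atom 5: aromatic c, 3 neighbours → 0 H
  atom 6: C, bond orders sum to 2 (valence 4) → 2 H
  atom 7: C, bond orders sum to 1 (valence 4) → 3 H
  atom 8: aromatic c, 3 neighbours → 0 H
  atom 9: aromatic c, 2 neighbours → 1 H
  atom 10: C, bond orders sum to 3 (valence 4) → 1 H
  atom 11: O, bond orders sum to 2 (valence 2) → 0 H
Totals → C:9, H:9, Cl:1, O:1.
In Hill order: C9H9ClO.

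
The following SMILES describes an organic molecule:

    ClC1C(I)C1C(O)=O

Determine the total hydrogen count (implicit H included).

Walk through each heavy atom and fill implicit hydrogens from standard valence (C 4, N 3, O 2, S 2, halogen 1):
  atom 1: Cl (halogen, monovalent) → 0 H
  atom 2: C, bond orders sum to 3 (valence 4) → 1 H
  atom 3: C, bond orders sum to 3 (valence 4) → 1 H
  atom 4: I (halogen, monovalent) → 0 H
  atom 5: C, bond orders sum to 3 (valence 4) → 1 H
  atom 6: C, bond orders sum to 4 (valence 4) → 0 H
  atom 7: O, bond orders sum to 1 (valence 2) → 1 H
  atom 8: O, bond orders sum to 2 (valence 2) → 0 H
Total hydrogens: 4.

4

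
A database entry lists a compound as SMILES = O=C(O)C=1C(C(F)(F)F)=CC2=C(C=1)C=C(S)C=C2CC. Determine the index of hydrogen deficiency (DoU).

Molecular formula: C14H11F3O2S.
DoU = (2C + 2 + N − H − X) / 2, where X is the halogen count and O/S are ignored.
    = (2·14 + 2 + 0 − 11 − 3) / 2 = 16 / 2 = 8.

8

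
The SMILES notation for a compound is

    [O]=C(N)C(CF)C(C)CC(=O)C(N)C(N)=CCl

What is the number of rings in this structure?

0

In SMILES, each pair of matching ring-closure digits denotes one ring-closing bond; the number of such bonds equals the number of independent rings.
Ring-closure bonds here: 0.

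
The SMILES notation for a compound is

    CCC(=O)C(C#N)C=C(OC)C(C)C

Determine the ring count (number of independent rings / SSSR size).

0

In SMILES, each pair of matching ring-closure digits denotes one ring-closing bond; the number of such bonds equals the number of independent rings.
Ring-closure bonds here: 0.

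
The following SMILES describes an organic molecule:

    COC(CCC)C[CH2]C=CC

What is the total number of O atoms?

Scan the SMILES for O atoms (remember two-letter symbols like Cl and Br are single atoms).
Oxygen count: 1.

1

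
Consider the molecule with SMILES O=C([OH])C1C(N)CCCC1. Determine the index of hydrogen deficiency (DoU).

2

Degree of unsaturation = (number of rings) + (number of π bonds).
Ring closures in the SMILES: 1.
π bonds: 1 double bond (each 1 DoU) → 1 DoU from unsaturation.
Total DoU = 1 + 1 = 2.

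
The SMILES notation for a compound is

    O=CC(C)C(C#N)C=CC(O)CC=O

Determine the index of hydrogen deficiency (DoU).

5

Degree of unsaturation = (number of rings) + (number of π bonds).
Ring closures in the SMILES: 0.
π bonds: 3 double bonds (each 1 DoU), 1 triple bond (each 2 DoU) → 5 DoU from unsaturation.
Total DoU = 0 + 5 = 5.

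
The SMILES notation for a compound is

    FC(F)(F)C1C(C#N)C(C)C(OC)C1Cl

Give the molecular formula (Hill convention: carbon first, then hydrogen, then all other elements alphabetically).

Walk through each heavy atom and fill implicit hydrogens from standard valence (C 4, N 3, O 2, S 2, halogen 1):
  atom 1: F (halogen, monovalent) → 0 H
  atom 2: C, bond orders sum to 4 (valence 4) → 0 H
  atom 3: F (halogen, monovalent) → 0 H
  atom 4: F (halogen, monovalent) → 0 H
  atom 5: C, bond orders sum to 3 (valence 4) → 1 H
  atom 6: C, bond orders sum to 3 (valence 4) → 1 H
  atom 7: C, bond orders sum to 4 (valence 4) → 0 H
  atom 8: N, bond orders sum to 3 (valence 3) → 0 H
  atom 9: C, bond orders sum to 3 (valence 4) → 1 H
  atom 10: C, bond orders sum to 1 (valence 4) → 3 H
  atom 11: C, bond orders sum to 3 (valence 4) → 1 H
  atom 12: O, bond orders sum to 2 (valence 2) → 0 H
  atom 13: C, bond orders sum to 1 (valence 4) → 3 H
  atom 14: C, bond orders sum to 3 (valence 4) → 1 H
  atom 15: Cl (halogen, monovalent) → 0 H
Totals → C:9, H:11, Cl:1, F:3, N:1, O:1.
In Hill order: C9H11ClF3NO.

C9H11ClF3NO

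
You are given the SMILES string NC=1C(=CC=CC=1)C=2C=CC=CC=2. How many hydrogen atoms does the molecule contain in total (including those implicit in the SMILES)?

Walk through each heavy atom and fill implicit hydrogens from standard valence (C 4, N 3, O 2, S 2, halogen 1):
  atom 1: N, bond orders sum to 1 (valence 3) → 2 H
  atom 2: C, bond orders sum to 4 (valence 4) → 0 H
  atom 3: C, bond orders sum to 4 (valence 4) → 0 H
  atom 4: C, bond orders sum to 3 (valence 4) → 1 H
  atom 5: C, bond orders sum to 3 (valence 4) → 1 H
  atom 6: C, bond orders sum to 3 (valence 4) → 1 H
  atom 7: C, bond orders sum to 3 (valence 4) → 1 H
  atom 8: C, bond orders sum to 4 (valence 4) → 0 H
  atom 9: C, bond orders sum to 3 (valence 4) → 1 H
  atom 10: C, bond orders sum to 3 (valence 4) → 1 H
  atom 11: C, bond orders sum to 3 (valence 4) → 1 H
  atom 12: C, bond orders sum to 3 (valence 4) → 1 H
  atom 13: C, bond orders sum to 3 (valence 4) → 1 H
Total hydrogens: 11.

11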